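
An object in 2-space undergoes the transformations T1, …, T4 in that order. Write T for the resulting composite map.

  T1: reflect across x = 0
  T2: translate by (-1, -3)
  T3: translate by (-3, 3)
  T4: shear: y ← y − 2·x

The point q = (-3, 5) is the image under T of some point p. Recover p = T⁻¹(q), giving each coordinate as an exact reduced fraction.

p = (-1, -1)

T1 = [-1 0 0; 0 1 0; 0 0 1]
T2·T1 = [-1 0 -1; 0 1 -3; 0 0 1]
T3·…·T1 = [-1 0 -4; 0 1 0; 0 0 1]
T4·…·T1 = [-1 0 -4; 2 1 8; 0 0 1]
det M = -1; M⁻¹ = [-1 0 -4; 2 1 0; 0 0 1]
M⁻¹ · (-3, 5)ᵀ = (-1, -1)ᵀ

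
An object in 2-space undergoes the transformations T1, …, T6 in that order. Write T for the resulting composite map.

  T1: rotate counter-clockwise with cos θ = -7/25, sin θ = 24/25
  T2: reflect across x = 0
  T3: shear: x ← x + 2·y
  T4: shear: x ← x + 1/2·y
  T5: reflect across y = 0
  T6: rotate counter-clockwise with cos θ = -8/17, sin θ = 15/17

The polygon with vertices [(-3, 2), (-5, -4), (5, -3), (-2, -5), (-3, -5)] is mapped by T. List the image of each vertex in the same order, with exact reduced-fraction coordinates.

T1 rotate counter-clockwise with cos θ = -7/25, sin θ = 24/25: (-3, 2) → (-27/25, -86/25); (-5, -4) → (131/25, -92/25); (5, -3) → (37/25, 141/25); (-2, -5) → (134/25, -13/25); (-3, -5) → (141/25, -37/25)
T2 reflect across x = 0: (-27/25, -86/25) → (27/25, -86/25); (131/25, -92/25) → (-131/25, -92/25); (37/25, 141/25) → (-37/25, 141/25); (134/25, -13/25) → (-134/25, -13/25); (141/25, -37/25) → (-141/25, -37/25)
T3 shear: x ← x + 2·y: (27/25, -86/25) → (-29/5, -86/25); (-131/25, -92/25) → (-63/5, -92/25); (-37/25, 141/25) → (49/5, 141/25); (-134/25, -13/25) → (-32/5, -13/25); (-141/25, -37/25) → (-43/5, -37/25)
T4 shear: x ← x + 1/2·y: (-29/5, -86/25) → (-188/25, -86/25); (-63/5, -92/25) → (-361/25, -92/25); (49/5, 141/25) → (631/50, 141/25); (-32/5, -13/25) → (-333/50, -13/25); (-43/5, -37/25) → (-467/50, -37/25)
T5 reflect across y = 0: (-188/25, -86/25) → (-188/25, 86/25); (-361/25, -92/25) → (-361/25, 92/25); (631/50, 141/25) → (631/50, -141/25); (-333/50, -13/25) → (-333/50, 13/25); (-467/50, -37/25) → (-467/50, 37/25)
T6 rotate counter-clockwise with cos θ = -8/17, sin θ = 15/17: (-188/25, 86/25) → (214/425, -3508/425); (-361/25, 92/25) → (1508/425, -6151/425); (631/50, -141/25) → (-409/425, 11721/850); (-333/50, 13/25) → (1137/425, -5203/850); (-467/50, 37/25) → (1313/425, -7597/850)

image vertices: (214/425, -3508/425), (1508/425, -6151/425), (-409/425, 11721/850), (1137/425, -5203/850), (1313/425, -7597/850)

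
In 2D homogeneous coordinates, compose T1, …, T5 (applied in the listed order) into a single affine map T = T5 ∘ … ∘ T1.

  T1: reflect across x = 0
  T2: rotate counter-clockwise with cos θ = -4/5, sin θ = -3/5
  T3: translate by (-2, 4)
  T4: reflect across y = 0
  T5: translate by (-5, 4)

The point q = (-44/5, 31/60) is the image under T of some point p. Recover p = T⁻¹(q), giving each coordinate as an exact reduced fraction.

T1 = [-1 0 0; 0 1 0; 0 0 1]
T2·T1 = [4/5 3/5 0; 3/5 -4/5 0; 0 0 1]
T3·…·T1 = [4/5 3/5 -2; 3/5 -4/5 4; 0 0 1]
T4·…·T1 = [4/5 3/5 -2; -3/5 4/5 -4; 0 0 1]
T5·…·T1 = [4/5 3/5 -7; -3/5 4/5 0; 0 0 1]
det M = 1; M⁻¹ = [4/5 -3/5 28/5; 3/5 4/5 21/5; 0 0 1]
M⁻¹ · (-44/5, 31/60)ᵀ = (-7/4, -2/3)ᵀ

p = (-7/4, -2/3)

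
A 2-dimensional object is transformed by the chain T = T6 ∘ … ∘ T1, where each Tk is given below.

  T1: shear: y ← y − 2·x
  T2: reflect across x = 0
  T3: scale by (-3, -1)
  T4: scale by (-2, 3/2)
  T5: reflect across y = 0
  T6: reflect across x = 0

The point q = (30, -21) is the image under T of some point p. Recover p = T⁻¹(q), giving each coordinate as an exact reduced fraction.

T1 = [1 0 0; -2 1 0; 0 0 1]
T2·T1 = [-1 0 0; -2 1 0; 0 0 1]
T3·…·T1 = [3 0 0; 2 -1 0; 0 0 1]
T4·…·T1 = [-6 0 0; 3 -3/2 0; 0 0 1]
T5·…·T1 = [-6 0 0; -3 3/2 0; 0 0 1]
T6·…·T1 = [6 0 0; -3 3/2 0; 0 0 1]
det M = 9; M⁻¹ = [1/6 0 0; 1/3 2/3 0; 0 0 1]
M⁻¹ · (30, -21)ᵀ = (5, -4)ᵀ

p = (5, -4)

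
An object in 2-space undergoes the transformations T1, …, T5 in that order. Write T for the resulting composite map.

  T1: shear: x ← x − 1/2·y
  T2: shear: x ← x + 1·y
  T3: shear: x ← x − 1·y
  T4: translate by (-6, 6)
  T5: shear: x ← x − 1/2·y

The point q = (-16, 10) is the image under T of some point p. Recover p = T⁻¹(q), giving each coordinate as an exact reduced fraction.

T1 = [1 -1/2 0; 0 1 0; 0 0 1]
T2·T1 = [1 1/2 0; 0 1 0; 0 0 1]
T3·…·T1 = [1 -1/2 0; 0 1 0; 0 0 1]
T4·…·T1 = [1 -1/2 -6; 0 1 6; 0 0 1]
T5·…·T1 = [1 -1 -9; 0 1 6; 0 0 1]
det M = 1; M⁻¹ = [1 1 3; 0 1 -6; 0 0 1]
M⁻¹ · (-16, 10)ᵀ = (-3, 4)ᵀ

p = (-3, 4)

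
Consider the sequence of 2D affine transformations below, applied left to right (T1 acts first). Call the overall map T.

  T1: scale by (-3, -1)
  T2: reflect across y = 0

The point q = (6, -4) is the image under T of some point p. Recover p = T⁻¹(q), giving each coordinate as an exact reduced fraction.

p = (-2, -4)

T1 = [-3 0 0; 0 -1 0; 0 0 1]
T2·T1 = [-3 0 0; 0 1 0; 0 0 1]
det M = -3; M⁻¹ = [-1/3 0 0; 0 1 0; 0 0 1]
M⁻¹ · (6, -4)ᵀ = (-2, -4)ᵀ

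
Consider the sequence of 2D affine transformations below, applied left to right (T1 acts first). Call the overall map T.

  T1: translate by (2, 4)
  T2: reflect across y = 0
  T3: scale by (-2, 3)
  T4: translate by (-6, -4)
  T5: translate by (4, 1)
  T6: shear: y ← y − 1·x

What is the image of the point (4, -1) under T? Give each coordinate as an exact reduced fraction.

T(p) = (-14, 2)

T1 translate by (2, 4): (4, -1) → (6, 3)
T2 reflect across y = 0: (6, 3) → (6, -3)
T3 scale by (-2, 3): (6, -3) → (-12, -9)
T4 translate by (-6, -4): (-12, -9) → (-18, -13)
T5 translate by (4, 1): (-18, -13) → (-14, -12)
T6 shear: y ← y − 1·x: (-14, -12) → (-14, 2)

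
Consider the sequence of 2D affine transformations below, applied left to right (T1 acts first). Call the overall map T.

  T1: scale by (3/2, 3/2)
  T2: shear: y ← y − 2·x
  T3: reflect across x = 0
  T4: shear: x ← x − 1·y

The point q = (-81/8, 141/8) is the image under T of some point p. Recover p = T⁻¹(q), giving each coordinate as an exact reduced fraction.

T1 = [3/2 0 0; 0 3/2 0; 0 0 1]
T2·T1 = [3/2 0 0; -3 3/2 0; 0 0 1]
T3·…·T1 = [-3/2 0 0; -3 3/2 0; 0 0 1]
T4·…·T1 = [3/2 -3/2 0; -3 3/2 0; 0 0 1]
det M = -9/4; M⁻¹ = [-2/3 -2/3 0; -4/3 -2/3 0; 0 0 1]
M⁻¹ · (-81/8, 141/8)ᵀ = (-5, 7/4)ᵀ

p = (-5, 7/4)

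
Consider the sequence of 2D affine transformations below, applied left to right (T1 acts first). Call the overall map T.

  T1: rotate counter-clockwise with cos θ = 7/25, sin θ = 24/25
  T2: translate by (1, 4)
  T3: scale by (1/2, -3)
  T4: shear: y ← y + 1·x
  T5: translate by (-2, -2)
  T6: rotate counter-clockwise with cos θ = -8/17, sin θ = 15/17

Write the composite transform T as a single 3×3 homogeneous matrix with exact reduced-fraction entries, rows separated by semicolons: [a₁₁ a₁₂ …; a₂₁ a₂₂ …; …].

T = [1999/850 591/425 429/34; 1201/850 84/425 171/34; 0 0 1]

T1 = [7/25 -24/25 0; 24/25 7/25 0; 0 0 1]
T2·T1 = [7/25 -24/25 1; 24/25 7/25 4; 0 0 1]
T3·…·T1 = [7/50 -12/25 1/2; -72/25 -21/25 -12; 0 0 1]
T4·…·T1 = [7/50 -12/25 1/2; -137/50 -33/25 -23/2; 0 0 1]
T5·…·T1 = [7/50 -12/25 -3/2; -137/50 -33/25 -27/2; 0 0 1]
T6·…·T1 = [1999/850 591/425 429/34; 1201/850 84/425 171/34; 0 0 1]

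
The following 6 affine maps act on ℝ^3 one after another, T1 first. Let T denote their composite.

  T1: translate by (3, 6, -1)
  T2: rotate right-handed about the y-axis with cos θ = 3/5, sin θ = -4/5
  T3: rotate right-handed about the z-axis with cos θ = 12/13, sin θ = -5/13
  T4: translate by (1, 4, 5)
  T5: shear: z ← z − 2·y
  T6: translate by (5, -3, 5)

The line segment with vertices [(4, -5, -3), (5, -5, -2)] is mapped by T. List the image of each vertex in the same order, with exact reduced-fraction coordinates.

T1 translate by (3, 6, -1): (4, -5, -3) → (7, 1, -4); (5, -5, -2) → (8, 1, -3)
T2 rotate right-handed about the y-axis with cos θ = 3/5, sin θ = -4/5: (7, 1, -4) → (37/5, 1, 16/5); (8, 1, -3) → (36/5, 1, 23/5)
T3 rotate right-handed about the z-axis with cos θ = 12/13, sin θ = -5/13: (37/5, 1, 16/5) → (469/65, -25/13, 16/5); (36/5, 1, 23/5) → (457/65, -24/13, 23/5)
T4 translate by (1, 4, 5): (469/65, -25/13, 16/5) → (534/65, 27/13, 41/5); (457/65, -24/13, 23/5) → (522/65, 28/13, 48/5)
T5 shear: z ← z − 2·y: (534/65, 27/13, 41/5) → (534/65, 27/13, 263/65); (522/65, 28/13, 48/5) → (522/65, 28/13, 344/65)
T6 translate by (5, -3, 5): (534/65, 27/13, 263/65) → (859/65, -12/13, 588/65); (522/65, 28/13, 344/65) → (847/65, -11/13, 669/65)

image vertices: (859/65, -12/13, 588/65), (847/65, -11/13, 669/65)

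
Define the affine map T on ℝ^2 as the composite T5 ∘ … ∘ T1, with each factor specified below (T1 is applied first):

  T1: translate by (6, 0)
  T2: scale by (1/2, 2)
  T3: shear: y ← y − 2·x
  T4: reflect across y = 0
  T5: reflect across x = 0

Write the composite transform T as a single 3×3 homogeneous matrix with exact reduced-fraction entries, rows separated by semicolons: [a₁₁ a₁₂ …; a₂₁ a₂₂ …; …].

T = [-1/2 0 -3; 1 -2 6; 0 0 1]

T1 = [1 0 6; 0 1 0; 0 0 1]
T2·T1 = [1/2 0 3; 0 2 0; 0 0 1]
T3·…·T1 = [1/2 0 3; -1 2 -6; 0 0 1]
T4·…·T1 = [1/2 0 3; 1 -2 6; 0 0 1]
T5·…·T1 = [-1/2 0 -3; 1 -2 6; 0 0 1]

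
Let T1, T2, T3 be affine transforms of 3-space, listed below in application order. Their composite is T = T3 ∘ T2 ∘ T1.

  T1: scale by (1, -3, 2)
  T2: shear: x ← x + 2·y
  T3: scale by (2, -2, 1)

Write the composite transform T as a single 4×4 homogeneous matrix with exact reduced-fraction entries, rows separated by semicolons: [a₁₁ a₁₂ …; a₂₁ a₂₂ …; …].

T = [2 -12 0 0; 0 6 0 0; 0 0 2 0; 0 0 0 1]

T1 = [1 0 0 0; 0 -3 0 0; 0 0 2 0; 0 0 0 1]
T2·T1 = [1 -6 0 0; 0 -3 0 0; 0 0 2 0; 0 0 0 1]
T3·…·T1 = [2 -12 0 0; 0 6 0 0; 0 0 2 0; 0 0 0 1]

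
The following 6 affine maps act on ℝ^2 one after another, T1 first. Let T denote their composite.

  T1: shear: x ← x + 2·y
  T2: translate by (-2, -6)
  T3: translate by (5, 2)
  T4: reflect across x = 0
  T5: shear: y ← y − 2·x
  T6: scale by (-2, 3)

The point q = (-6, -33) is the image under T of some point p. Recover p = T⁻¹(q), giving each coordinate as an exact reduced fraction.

p = (-4, -1)

T1 = [1 2 0; 0 1 0; 0 0 1]
T2·T1 = [1 2 -2; 0 1 -6; 0 0 1]
T3·…·T1 = [1 2 3; 0 1 -4; 0 0 1]
T4·…·T1 = [-1 -2 -3; 0 1 -4; 0 0 1]
T5·…·T1 = [-1 -2 -3; 2 5 2; 0 0 1]
T6·…·T1 = [2 4 6; 6 15 6; 0 0 1]
det M = 6; M⁻¹ = [5/2 -2/3 -11; -1 1/3 4; 0 0 1]
M⁻¹ · (-6, -33)ᵀ = (-4, -1)ᵀ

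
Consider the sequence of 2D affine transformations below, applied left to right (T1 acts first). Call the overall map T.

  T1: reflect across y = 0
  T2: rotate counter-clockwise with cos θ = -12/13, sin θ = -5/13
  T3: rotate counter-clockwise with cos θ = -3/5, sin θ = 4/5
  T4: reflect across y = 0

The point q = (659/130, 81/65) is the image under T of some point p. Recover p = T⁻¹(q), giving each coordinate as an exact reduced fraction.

T1 = [1 0 0; 0 -1 0; 0 0 1]
T2·T1 = [-12/13 -5/13 0; -5/13 12/13 0; 0 0 1]
T3·…·T1 = [56/65 -33/65 0; -33/65 -56/65 0; 0 0 1]
T4·…·T1 = [56/65 -33/65 0; 33/65 56/65 0; 0 0 1]
det M = 1; M⁻¹ = [56/65 33/65 0; -33/65 56/65 0; 0 0 1]
M⁻¹ · (659/130, 81/65)ᵀ = (5, -3/2)ᵀ

p = (5, -3/2)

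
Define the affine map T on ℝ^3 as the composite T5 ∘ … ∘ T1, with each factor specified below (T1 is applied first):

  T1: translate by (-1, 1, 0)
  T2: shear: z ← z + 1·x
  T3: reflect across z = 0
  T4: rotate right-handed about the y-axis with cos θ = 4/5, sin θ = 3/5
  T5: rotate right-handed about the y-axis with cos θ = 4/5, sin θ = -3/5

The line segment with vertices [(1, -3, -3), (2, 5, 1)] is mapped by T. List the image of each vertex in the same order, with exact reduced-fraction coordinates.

T1 translate by (-1, 1, 0): (1, -3, -3) → (0, -2, -3); (2, 5, 1) → (1, 6, 1)
T2 shear: z ← z + 1·x: (0, -2, -3) → (0, -2, -3); (1, 6, 1) → (1, 6, 2)
T3 reflect across z = 0: (0, -2, -3) → (0, -2, 3); (1, 6, 2) → (1, 6, -2)
T4 rotate right-handed about the y-axis with cos θ = 4/5, sin θ = 3/5: (0, -2, 3) → (9/5, -2, 12/5); (1, 6, -2) → (-2/5, 6, -11/5)
T5 rotate right-handed about the y-axis with cos θ = 4/5, sin θ = -3/5: (9/5, -2, 12/5) → (0, -2, 3); (-2/5, 6, -11/5) → (1, 6, -2)

image vertices: (0, -2, 3), (1, 6, -2)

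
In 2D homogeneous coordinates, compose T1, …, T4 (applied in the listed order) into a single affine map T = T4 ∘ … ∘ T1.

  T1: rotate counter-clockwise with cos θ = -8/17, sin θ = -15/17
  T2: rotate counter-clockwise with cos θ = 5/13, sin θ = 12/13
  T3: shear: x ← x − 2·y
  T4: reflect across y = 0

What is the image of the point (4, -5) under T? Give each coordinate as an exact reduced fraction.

T(p) = (2473/221, 1384/221)

T1 rotate counter-clockwise with cos θ = -8/17, sin θ = -15/17: (4, -5) → (-107/17, -20/17)
T2 rotate counter-clockwise with cos θ = 5/13, sin θ = 12/13: (-107/17, -20/17) → (-295/221, -1384/221)
T3 shear: x ← x − 2·y: (-295/221, -1384/221) → (2473/221, -1384/221)
T4 reflect across y = 0: (2473/221, -1384/221) → (2473/221, 1384/221)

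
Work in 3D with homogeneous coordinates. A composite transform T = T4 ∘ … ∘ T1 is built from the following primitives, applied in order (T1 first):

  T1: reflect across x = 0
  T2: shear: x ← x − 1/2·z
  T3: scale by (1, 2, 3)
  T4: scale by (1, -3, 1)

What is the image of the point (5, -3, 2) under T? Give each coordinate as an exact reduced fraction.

T1 reflect across x = 0: (5, -3, 2) → (-5, -3, 2)
T2 shear: x ← x − 1/2·z: (-5, -3, 2) → (-6, -3, 2)
T3 scale by (1, 2, 3): (-6, -3, 2) → (-6, -6, 6)
T4 scale by (1, -3, 1): (-6, -6, 6) → (-6, 18, 6)

T(p) = (-6, 18, 6)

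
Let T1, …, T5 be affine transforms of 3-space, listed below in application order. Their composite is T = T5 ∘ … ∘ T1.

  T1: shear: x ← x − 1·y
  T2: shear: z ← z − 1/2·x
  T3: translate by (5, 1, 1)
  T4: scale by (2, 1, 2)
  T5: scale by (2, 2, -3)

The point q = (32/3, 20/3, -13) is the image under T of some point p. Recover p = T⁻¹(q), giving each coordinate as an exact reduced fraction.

T1 = [1 -1 0 0; 0 1 0 0; 0 0 1 0; 0 0 0 1]
T2·T1 = [1 -1 0 0; 0 1 0 0; -1/2 1/2 1 0; 0 0 0 1]
T3·…·T1 = [1 -1 0 5; 0 1 0 1; -1/2 1/2 1 1; 0 0 0 1]
T4·…·T1 = [2 -2 0 10; 0 1 0 1; -1 1 2 2; 0 0 0 1]
T5·…·T1 = [4 -4 0 20; 0 2 0 2; 3 -3 -6 -6; 0 0 0 1]
det M = -48; M⁻¹ = [1/4 1/2 0 -6; 0 1/2 0 -1; 1/8 0 -1/6 -7/2; 0 0 0 1]
M⁻¹ · (32/3, 20/3, -13)ᵀ = (0, 7/3, 0)ᵀ

p = (0, 7/3, 0)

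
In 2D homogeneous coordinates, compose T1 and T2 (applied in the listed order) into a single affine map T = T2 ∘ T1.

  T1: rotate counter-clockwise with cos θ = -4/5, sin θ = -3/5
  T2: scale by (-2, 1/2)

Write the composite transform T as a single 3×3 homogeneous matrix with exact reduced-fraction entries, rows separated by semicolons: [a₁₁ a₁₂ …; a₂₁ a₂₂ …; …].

T1 = [-4/5 3/5 0; -3/5 -4/5 0; 0 0 1]
T2·T1 = [8/5 -6/5 0; -3/10 -2/5 0; 0 0 1]

T = [8/5 -6/5 0; -3/10 -2/5 0; 0 0 1]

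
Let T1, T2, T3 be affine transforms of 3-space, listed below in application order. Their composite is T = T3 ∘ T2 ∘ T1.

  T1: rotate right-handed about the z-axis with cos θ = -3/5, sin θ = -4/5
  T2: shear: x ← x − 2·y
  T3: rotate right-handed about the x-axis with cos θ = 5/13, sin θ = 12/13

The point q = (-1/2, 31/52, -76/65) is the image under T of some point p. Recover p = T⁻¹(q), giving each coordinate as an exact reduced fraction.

p = (2, -5/4, -1)

T1 = [-3/5 4/5 0 0; -4/5 -3/5 0 0; 0 0 1 0; 0 0 0 1]
T2·T1 = [1 2 0 0; -4/5 -3/5 0 0; 0 0 1 0; 0 0 0 1]
T3·…·T1 = [1 2 0 0; -4/13 -3/13 -12/13 0; -48/65 -36/65 5/13 0; 0 0 0 1]
det M = 1; M⁻¹ = [-3/5 -10/13 -24/13 0; 4/5 5/13 12/13 0; 0 -12/13 5/13 0; 0 0 0 1]
M⁻¹ · (-1/2, 31/52, -76/65)ᵀ = (2, -5/4, -1)ᵀ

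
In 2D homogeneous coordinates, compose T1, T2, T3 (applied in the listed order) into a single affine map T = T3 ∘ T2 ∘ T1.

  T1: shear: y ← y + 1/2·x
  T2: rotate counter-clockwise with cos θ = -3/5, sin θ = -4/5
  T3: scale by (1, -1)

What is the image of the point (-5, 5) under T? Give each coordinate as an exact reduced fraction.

T(p) = (5, -5/2)

T1 shear: y ← y + 1/2·x: (-5, 5) → (-5, 5/2)
T2 rotate counter-clockwise with cos θ = -3/5, sin θ = -4/5: (-5, 5/2) → (5, 5/2)
T3 scale by (1, -1): (5, 5/2) → (5, -5/2)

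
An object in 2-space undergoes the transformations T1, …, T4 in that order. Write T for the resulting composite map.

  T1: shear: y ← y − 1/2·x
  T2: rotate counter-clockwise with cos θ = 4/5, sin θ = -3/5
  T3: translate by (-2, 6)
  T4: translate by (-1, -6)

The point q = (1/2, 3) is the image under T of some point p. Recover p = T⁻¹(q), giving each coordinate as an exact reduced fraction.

T1 = [1 0 0; -1/2 1 0; 0 0 1]
T2·T1 = [1/2 3/5 0; -1 4/5 0; 0 0 1]
T3·…·T1 = [1/2 3/5 -2; -1 4/5 6; 0 0 1]
T4·…·T1 = [1/2 3/5 -3; -1 4/5 0; 0 0 1]
det M = 1; M⁻¹ = [4/5 -3/5 12/5; 1 1/2 3; 0 0 1]
M⁻¹ · (1/2, 3)ᵀ = (1, 5)ᵀ

p = (1, 5)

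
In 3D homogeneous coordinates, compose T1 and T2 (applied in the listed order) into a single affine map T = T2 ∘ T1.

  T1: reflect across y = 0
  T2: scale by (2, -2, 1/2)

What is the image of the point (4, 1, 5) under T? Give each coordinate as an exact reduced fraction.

T1 reflect across y = 0: (4, 1, 5) → (4, -1, 5)
T2 scale by (2, -2, 1/2): (4, -1, 5) → (8, 2, 5/2)

T(p) = (8, 2, 5/2)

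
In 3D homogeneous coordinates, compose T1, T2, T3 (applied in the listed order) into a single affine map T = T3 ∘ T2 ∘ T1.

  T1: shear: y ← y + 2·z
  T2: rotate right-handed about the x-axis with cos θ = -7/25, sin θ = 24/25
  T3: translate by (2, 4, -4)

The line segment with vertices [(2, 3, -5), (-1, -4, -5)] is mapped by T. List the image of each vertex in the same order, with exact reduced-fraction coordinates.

image vertices: (4, 269/25, -233/25), (1, 318/25, -401/25)

T1 shear: y ← y + 2·z: (2, 3, -5) → (2, -7, -5); (-1, -4, -5) → (-1, -14, -5)
T2 rotate right-handed about the x-axis with cos θ = -7/25, sin θ = 24/25: (2, -7, -5) → (2, 169/25, -133/25); (-1, -14, -5) → (-1, 218/25, -301/25)
T3 translate by (2, 4, -4): (2, 169/25, -133/25) → (4, 269/25, -233/25); (-1, 218/25, -301/25) → (1, 318/25, -401/25)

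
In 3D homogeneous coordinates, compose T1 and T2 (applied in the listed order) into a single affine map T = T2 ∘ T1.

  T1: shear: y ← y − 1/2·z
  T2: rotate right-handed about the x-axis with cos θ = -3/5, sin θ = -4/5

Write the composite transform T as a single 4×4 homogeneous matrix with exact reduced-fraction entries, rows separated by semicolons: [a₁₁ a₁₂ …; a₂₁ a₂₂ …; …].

T1 = [1 0 0 0; 0 1 -1/2 0; 0 0 1 0; 0 0 0 1]
T2·T1 = [1 0 0 0; 0 -3/5 11/10 0; 0 -4/5 -1/5 0; 0 0 0 1]

T = [1 0 0 0; 0 -3/5 11/10 0; 0 -4/5 -1/5 0; 0 0 0 1]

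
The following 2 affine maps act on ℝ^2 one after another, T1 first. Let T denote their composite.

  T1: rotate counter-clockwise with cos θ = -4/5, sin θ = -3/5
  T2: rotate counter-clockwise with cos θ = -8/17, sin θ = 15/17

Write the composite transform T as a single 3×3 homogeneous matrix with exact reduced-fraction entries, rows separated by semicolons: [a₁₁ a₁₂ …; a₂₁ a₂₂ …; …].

T = [77/85 36/85 0; -36/85 77/85 0; 0 0 1]

T1 = [-4/5 3/5 0; -3/5 -4/5 0; 0 0 1]
T2·T1 = [77/85 36/85 0; -36/85 77/85 0; 0 0 1]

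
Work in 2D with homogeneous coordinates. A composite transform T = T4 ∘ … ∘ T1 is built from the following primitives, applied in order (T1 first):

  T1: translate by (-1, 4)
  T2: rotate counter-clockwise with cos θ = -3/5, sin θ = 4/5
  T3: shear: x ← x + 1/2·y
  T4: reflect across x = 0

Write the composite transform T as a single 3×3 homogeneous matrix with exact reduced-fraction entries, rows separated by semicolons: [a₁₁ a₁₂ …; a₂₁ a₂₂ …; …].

T1 = [1 0 -1; 0 1 4; 0 0 1]
T2·T1 = [-3/5 -4/5 -13/5; 4/5 -3/5 -16/5; 0 0 1]
T3·…·T1 = [-1/5 -11/10 -21/5; 4/5 -3/5 -16/5; 0 0 1]
T4·…·T1 = [1/5 11/10 21/5; 4/5 -3/5 -16/5; 0 0 1]

T = [1/5 11/10 21/5; 4/5 -3/5 -16/5; 0 0 1]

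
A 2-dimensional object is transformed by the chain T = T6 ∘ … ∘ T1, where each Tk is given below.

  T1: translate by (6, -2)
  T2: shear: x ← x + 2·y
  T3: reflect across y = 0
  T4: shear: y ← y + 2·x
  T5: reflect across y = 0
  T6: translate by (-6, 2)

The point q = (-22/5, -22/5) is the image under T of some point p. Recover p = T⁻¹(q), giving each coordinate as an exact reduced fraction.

T1 = [1 0 6; 0 1 -2; 0 0 1]
T2·T1 = [1 2 2; 0 1 -2; 0 0 1]
T3·…·T1 = [1 2 2; 0 -1 2; 0 0 1]
T4·…·T1 = [1 2 2; 2 3 6; 0 0 1]
T5·…·T1 = [1 2 2; -2 -3 -6; 0 0 1]
T6·…·T1 = [1 2 -4; -2 -3 -4; 0 0 1]
det M = 1; M⁻¹ = [-3 -2 -20; 2 1 12; 0 0 1]
M⁻¹ · (-22/5, -22/5)ᵀ = (2, -6/5)ᵀ

p = (2, -6/5)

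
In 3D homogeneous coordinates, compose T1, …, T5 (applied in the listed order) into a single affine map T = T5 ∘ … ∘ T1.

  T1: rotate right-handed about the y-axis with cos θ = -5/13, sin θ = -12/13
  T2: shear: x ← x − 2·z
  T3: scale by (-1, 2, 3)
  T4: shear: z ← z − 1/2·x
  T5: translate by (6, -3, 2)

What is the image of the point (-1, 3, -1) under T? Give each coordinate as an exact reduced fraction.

T1 rotate right-handed about the y-axis with cos θ = -5/13, sin θ = -12/13: (-1, 3, -1) → (17/13, 3, -7/13)
T2 shear: x ← x − 2·z: (17/13, 3, -7/13) → (31/13, 3, -7/13)
T3 scale by (-1, 2, 3): (31/13, 3, -7/13) → (-31/13, 6, -21/13)
T4 shear: z ← z − 1/2·x: (-31/13, 6, -21/13) → (-31/13, 6, -11/26)
T5 translate by (6, -3, 2): (-31/13, 6, -11/26) → (47/13, 3, 41/26)

T(p) = (47/13, 3, 41/26)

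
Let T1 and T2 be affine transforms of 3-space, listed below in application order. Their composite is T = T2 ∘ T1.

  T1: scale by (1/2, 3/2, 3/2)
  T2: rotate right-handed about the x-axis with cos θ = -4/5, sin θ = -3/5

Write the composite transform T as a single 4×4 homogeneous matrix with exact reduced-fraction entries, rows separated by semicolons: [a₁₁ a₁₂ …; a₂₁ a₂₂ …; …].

T = [1/2 0 0 0; 0 -6/5 9/10 0; 0 -9/10 -6/5 0; 0 0 0 1]

T1 = [1/2 0 0 0; 0 3/2 0 0; 0 0 3/2 0; 0 0 0 1]
T2·T1 = [1/2 0 0 0; 0 -6/5 9/10 0; 0 -9/10 -6/5 0; 0 0 0 1]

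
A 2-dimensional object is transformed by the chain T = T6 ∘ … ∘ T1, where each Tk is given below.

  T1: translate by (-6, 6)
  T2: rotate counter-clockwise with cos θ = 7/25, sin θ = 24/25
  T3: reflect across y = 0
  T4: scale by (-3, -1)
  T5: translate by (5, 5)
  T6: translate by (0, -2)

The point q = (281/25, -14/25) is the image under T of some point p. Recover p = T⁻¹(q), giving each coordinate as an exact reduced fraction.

p = (2, -5)

T1 = [1 0 -6; 0 1 6; 0 0 1]
T2·T1 = [7/25 -24/25 -186/25; 24/25 7/25 -102/25; 0 0 1]
T3·…·T1 = [7/25 -24/25 -186/25; -24/25 -7/25 102/25; 0 0 1]
T4·…·T1 = [-21/25 72/25 558/25; 24/25 7/25 -102/25; 0 0 1]
T5·…·T1 = [-21/25 72/25 683/25; 24/25 7/25 23/25; 0 0 1]
T6·…·T1 = [-21/25 72/25 683/25; 24/25 7/25 -27/25; 0 0 1]
det M = -3; M⁻¹ = [-7/75 24/25 269/75; 8/25 7/25 -211/25; 0 0 1]
M⁻¹ · (281/25, -14/25)ᵀ = (2, -5)ᵀ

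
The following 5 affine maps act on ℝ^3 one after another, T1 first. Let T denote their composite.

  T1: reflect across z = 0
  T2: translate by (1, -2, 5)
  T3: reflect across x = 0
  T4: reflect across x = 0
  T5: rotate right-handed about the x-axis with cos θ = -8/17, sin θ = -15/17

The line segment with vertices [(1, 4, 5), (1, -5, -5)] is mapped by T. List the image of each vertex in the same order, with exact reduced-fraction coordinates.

image vertices: (2, -16/17, -30/17), (2, 206/17, 25/17)

T1 reflect across z = 0: (1, 4, 5) → (1, 4, -5); (1, -5, -5) → (1, -5, 5)
T2 translate by (1, -2, 5): (1, 4, -5) → (2, 2, 0); (1, -5, 5) → (2, -7, 10)
T3 reflect across x = 0: (2, 2, 0) → (-2, 2, 0); (2, -7, 10) → (-2, -7, 10)
T4 reflect across x = 0: (-2, 2, 0) → (2, 2, 0); (-2, -7, 10) → (2, -7, 10)
T5 rotate right-handed about the x-axis with cos θ = -8/17, sin θ = -15/17: (2, 2, 0) → (2, -16/17, -30/17); (2, -7, 10) → (2, 206/17, 25/17)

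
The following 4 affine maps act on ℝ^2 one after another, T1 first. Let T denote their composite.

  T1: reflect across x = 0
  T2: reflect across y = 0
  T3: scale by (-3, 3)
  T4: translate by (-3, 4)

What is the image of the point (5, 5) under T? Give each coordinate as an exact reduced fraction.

T(p) = (12, -11)

T1 reflect across x = 0: (5, 5) → (-5, 5)
T2 reflect across y = 0: (-5, 5) → (-5, -5)
T3 scale by (-3, 3): (-5, -5) → (15, -15)
T4 translate by (-3, 4): (15, -15) → (12, -11)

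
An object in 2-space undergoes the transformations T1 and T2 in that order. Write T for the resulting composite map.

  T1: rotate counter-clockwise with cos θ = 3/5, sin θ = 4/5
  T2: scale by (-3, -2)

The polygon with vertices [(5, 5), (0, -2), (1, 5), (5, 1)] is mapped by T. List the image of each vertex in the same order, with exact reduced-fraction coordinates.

T1 rotate counter-clockwise with cos θ = 3/5, sin θ = 4/5: (5, 5) → (-1, 7); (0, -2) → (8/5, -6/5); (1, 5) → (-17/5, 19/5); (5, 1) → (11/5, 23/5)
T2 scale by (-3, -2): (-1, 7) → (3, -14); (8/5, -6/5) → (-24/5, 12/5); (-17/5, 19/5) → (51/5, -38/5); (11/5, 23/5) → (-33/5, -46/5)

image vertices: (3, -14), (-24/5, 12/5), (51/5, -38/5), (-33/5, -46/5)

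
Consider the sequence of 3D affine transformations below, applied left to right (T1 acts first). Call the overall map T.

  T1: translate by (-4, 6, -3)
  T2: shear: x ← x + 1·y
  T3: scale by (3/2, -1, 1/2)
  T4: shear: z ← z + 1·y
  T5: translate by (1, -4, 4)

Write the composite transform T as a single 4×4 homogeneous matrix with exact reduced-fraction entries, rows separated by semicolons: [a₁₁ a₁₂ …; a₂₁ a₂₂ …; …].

T = [3/2 3/2 0 4; 0 -1 0 -10; 0 -1 1/2 -7/2; 0 0 0 1]

T1 = [1 0 0 -4; 0 1 0 6; 0 0 1 -3; 0 0 0 1]
T2·T1 = [1 1 0 2; 0 1 0 6; 0 0 1 -3; 0 0 0 1]
T3·…·T1 = [3/2 3/2 0 3; 0 -1 0 -6; 0 0 1/2 -3/2; 0 0 0 1]
T4·…·T1 = [3/2 3/2 0 3; 0 -1 0 -6; 0 -1 1/2 -15/2; 0 0 0 1]
T5·…·T1 = [3/2 3/2 0 4; 0 -1 0 -10; 0 -1 1/2 -7/2; 0 0 0 1]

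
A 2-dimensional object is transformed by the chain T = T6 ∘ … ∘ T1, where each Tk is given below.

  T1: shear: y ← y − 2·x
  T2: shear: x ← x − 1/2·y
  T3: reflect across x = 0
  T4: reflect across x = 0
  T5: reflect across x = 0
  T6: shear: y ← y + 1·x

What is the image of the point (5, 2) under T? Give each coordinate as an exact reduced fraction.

T1 shear: y ← y − 2·x: (5, 2) → (5, -8)
T2 shear: x ← x − 1/2·y: (5, -8) → (9, -8)
T3 reflect across x = 0: (9, -8) → (-9, -8)
T4 reflect across x = 0: (-9, -8) → (9, -8)
T5 reflect across x = 0: (9, -8) → (-9, -8)
T6 shear: y ← y + 1·x: (-9, -8) → (-9, -17)

T(p) = (-9, -17)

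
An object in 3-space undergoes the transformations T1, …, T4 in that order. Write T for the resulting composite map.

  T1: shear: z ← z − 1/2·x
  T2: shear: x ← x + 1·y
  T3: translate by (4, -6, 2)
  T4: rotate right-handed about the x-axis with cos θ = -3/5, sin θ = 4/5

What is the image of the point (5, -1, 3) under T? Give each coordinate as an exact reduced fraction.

T1 shear: z ← z − 1/2·x: (5, -1, 3) → (5, -1, 1/2)
T2 shear: x ← x + 1·y: (5, -1, 1/2) → (4, -1, 1/2)
T3 translate by (4, -6, 2): (4, -1, 1/2) → (8, -7, 5/2)
T4 rotate right-handed about the x-axis with cos θ = -3/5, sin θ = 4/5: (8, -7, 5/2) → (8, 11/5, -71/10)

T(p) = (8, 11/5, -71/10)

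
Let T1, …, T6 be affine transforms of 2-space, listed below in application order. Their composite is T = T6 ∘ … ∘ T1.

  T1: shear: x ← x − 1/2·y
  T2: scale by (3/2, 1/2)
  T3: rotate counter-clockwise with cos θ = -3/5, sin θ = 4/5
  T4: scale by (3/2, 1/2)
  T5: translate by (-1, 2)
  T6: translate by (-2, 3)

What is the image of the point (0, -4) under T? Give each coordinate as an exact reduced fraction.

T1 shear: x ← x − 1/2·y: (0, -4) → (2, -4)
T2 scale by (3/2, 1/2): (2, -4) → (3, -2)
T3 rotate counter-clockwise with cos θ = -3/5, sin θ = 4/5: (3, -2) → (-1/5, 18/5)
T4 scale by (3/2, 1/2): (-1/5, 18/5) → (-3/10, 9/5)
T5 translate by (-1, 2): (-3/10, 9/5) → (-13/10, 19/5)
T6 translate by (-2, 3): (-13/10, 19/5) → (-33/10, 34/5)

T(p) = (-33/10, 34/5)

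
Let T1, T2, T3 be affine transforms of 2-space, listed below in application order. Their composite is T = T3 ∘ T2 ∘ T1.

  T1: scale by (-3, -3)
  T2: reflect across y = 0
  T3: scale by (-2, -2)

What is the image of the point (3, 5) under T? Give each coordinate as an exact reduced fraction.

T(p) = (18, -30)

T1 scale by (-3, -3): (3, 5) → (-9, -15)
T2 reflect across y = 0: (-9, -15) → (-9, 15)
T3 scale by (-2, -2): (-9, 15) → (18, -30)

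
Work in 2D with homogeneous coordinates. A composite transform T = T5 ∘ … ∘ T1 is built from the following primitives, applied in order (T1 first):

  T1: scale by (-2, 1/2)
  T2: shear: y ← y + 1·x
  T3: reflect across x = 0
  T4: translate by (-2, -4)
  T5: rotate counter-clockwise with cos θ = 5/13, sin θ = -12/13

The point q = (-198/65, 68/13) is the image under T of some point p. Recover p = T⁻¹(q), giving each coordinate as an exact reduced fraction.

p = (-2, -8/5)

T1 = [-2 0 0; 0 1/2 0; 0 0 1]
T2·T1 = [-2 0 0; -2 1/2 0; 0 0 1]
T3·…·T1 = [2 0 0; -2 1/2 0; 0 0 1]
T4·…·T1 = [2 0 -2; -2 1/2 -4; 0 0 1]
T5·…·T1 = [-14/13 6/13 -58/13; -34/13 5/26 4/13; 0 0 1]
det M = 1; M⁻¹ = [5/26 -6/13 1; 34/13 -14/13 12; 0 0 1]
M⁻¹ · (-198/65, 68/13)ᵀ = (-2, -8/5)ᵀ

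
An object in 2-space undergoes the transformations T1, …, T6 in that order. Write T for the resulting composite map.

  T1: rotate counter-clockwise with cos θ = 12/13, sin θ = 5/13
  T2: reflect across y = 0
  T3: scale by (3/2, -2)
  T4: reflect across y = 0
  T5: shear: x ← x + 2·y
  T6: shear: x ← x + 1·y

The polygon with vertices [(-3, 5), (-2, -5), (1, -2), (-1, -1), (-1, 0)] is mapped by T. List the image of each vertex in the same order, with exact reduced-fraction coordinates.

image vertices: (-723/26, -90/13), (843/26, 140/13), (147/13, 38/13), (183/26, 34/13), (12/13, 10/13)

T1 rotate counter-clockwise with cos θ = 12/13, sin θ = 5/13: (-3, 5) → (-61/13, 45/13); (-2, -5) → (1/13, -70/13); (1, -2) → (22/13, -19/13); (-1, -1) → (-7/13, -17/13); (-1, 0) → (-12/13, -5/13)
T2 reflect across y = 0: (-61/13, 45/13) → (-61/13, -45/13); (1/13, -70/13) → (1/13, 70/13); (22/13, -19/13) → (22/13, 19/13); (-7/13, -17/13) → (-7/13, 17/13); (-12/13, -5/13) → (-12/13, 5/13)
T3 scale by (3/2, -2): (-61/13, -45/13) → (-183/26, 90/13); (1/13, 70/13) → (3/26, -140/13); (22/13, 19/13) → (33/13, -38/13); (-7/13, 17/13) → (-21/26, -34/13); (-12/13, 5/13) → (-18/13, -10/13)
T4 reflect across y = 0: (-183/26, 90/13) → (-183/26, -90/13); (3/26, -140/13) → (3/26, 140/13); (33/13, -38/13) → (33/13, 38/13); (-21/26, -34/13) → (-21/26, 34/13); (-18/13, -10/13) → (-18/13, 10/13)
T5 shear: x ← x + 2·y: (-183/26, -90/13) → (-543/26, -90/13); (3/26, 140/13) → (563/26, 140/13); (33/13, 38/13) → (109/13, 38/13); (-21/26, 34/13) → (115/26, 34/13); (-18/13, 10/13) → (2/13, 10/13)
T6 shear: x ← x + 1·y: (-543/26, -90/13) → (-723/26, -90/13); (563/26, 140/13) → (843/26, 140/13); (109/13, 38/13) → (147/13, 38/13); (115/26, 34/13) → (183/26, 34/13); (2/13, 10/13) → (12/13, 10/13)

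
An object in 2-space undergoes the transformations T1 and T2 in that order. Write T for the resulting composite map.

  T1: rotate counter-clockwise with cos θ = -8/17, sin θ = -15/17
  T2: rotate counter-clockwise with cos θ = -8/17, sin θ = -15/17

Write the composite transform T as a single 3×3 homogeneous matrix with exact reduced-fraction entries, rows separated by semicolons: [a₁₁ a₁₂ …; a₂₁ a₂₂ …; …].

T1 = [-8/17 15/17 0; -15/17 -8/17 0; 0 0 1]
T2·T1 = [-161/289 -240/289 0; 240/289 -161/289 0; 0 0 1]

T = [-161/289 -240/289 0; 240/289 -161/289 0; 0 0 1]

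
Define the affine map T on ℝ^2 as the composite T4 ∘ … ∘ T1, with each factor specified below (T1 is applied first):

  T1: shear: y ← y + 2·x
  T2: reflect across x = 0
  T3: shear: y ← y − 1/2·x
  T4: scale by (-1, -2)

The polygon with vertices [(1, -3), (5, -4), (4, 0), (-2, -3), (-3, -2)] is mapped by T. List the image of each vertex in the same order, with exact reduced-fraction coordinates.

T1 shear: y ← y + 2·x: (1, -3) → (1, -1); (5, -4) → (5, 6); (4, 0) → (4, 8); (-2, -3) → (-2, -7); (-3, -2) → (-3, -8)
T2 reflect across x = 0: (1, -1) → (-1, -1); (5, 6) → (-5, 6); (4, 8) → (-4, 8); (-2, -7) → (2, -7); (-3, -8) → (3, -8)
T3 shear: y ← y − 1/2·x: (-1, -1) → (-1, -1/2); (-5, 6) → (-5, 17/2); (-4, 8) → (-4, 10); (2, -7) → (2, -8); (3, -8) → (3, -19/2)
T4 scale by (-1, -2): (-1, -1/2) → (1, 1); (-5, 17/2) → (5, -17); (-4, 10) → (4, -20); (2, -8) → (-2, 16); (3, -19/2) → (-3, 19)

image vertices: (1, 1), (5, -17), (4, -20), (-2, 16), (-3, 19)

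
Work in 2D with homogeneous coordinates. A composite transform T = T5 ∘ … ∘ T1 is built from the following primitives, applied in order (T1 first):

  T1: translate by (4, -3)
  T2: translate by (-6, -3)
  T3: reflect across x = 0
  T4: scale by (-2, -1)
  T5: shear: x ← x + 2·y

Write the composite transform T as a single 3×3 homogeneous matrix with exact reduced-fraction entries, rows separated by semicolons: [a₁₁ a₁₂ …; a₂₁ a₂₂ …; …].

T1 = [1 0 4; 0 1 -3; 0 0 1]
T2·T1 = [1 0 -2; 0 1 -6; 0 0 1]
T3·…·T1 = [-1 0 2; 0 1 -6; 0 0 1]
T4·…·T1 = [2 0 -4; 0 -1 6; 0 0 1]
T5·…·T1 = [2 -2 8; 0 -1 6; 0 0 1]

T = [2 -2 8; 0 -1 6; 0 0 1]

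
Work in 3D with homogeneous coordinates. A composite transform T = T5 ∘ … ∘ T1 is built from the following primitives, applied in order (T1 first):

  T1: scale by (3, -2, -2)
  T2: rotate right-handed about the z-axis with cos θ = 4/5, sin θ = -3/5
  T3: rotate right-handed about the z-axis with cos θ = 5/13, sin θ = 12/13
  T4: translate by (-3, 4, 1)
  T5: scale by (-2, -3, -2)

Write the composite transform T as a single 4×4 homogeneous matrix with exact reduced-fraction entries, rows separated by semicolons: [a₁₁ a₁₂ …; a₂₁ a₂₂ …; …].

T1 = [3 0 0 0; 0 -2 0 0; 0 0 -2 0; 0 0 0 1]
T2·T1 = [12/5 -6/5 0 0; -9/5 -8/5 0 0; 0 0 -2 0; 0 0 0 1]
T3·…·T1 = [168/65 66/65 0 0; 99/65 -112/65 0 0; 0 0 -2 0; 0 0 0 1]
T4·…·T1 = [168/65 66/65 0 -3; 99/65 -112/65 0 4; 0 0 -2 1; 0 0 0 1]
T5·…·T1 = [-336/65 -132/65 0 6; -297/65 336/65 0 -12; 0 0 4 -2; 0 0 0 1]

T = [-336/65 -132/65 0 6; -297/65 336/65 0 -12; 0 0 4 -2; 0 0 0 1]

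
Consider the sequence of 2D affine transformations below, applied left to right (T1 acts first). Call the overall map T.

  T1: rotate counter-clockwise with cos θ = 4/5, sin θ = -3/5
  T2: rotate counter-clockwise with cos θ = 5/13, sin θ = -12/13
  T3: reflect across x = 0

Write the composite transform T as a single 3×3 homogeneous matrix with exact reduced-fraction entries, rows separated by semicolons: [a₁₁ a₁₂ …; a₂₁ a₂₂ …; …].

T = [16/65 -63/65 0; -63/65 -16/65 0; 0 0 1]

T1 = [4/5 3/5 0; -3/5 4/5 0; 0 0 1]
T2·T1 = [-16/65 63/65 0; -63/65 -16/65 0; 0 0 1]
T3·…·T1 = [16/65 -63/65 0; -63/65 -16/65 0; 0 0 1]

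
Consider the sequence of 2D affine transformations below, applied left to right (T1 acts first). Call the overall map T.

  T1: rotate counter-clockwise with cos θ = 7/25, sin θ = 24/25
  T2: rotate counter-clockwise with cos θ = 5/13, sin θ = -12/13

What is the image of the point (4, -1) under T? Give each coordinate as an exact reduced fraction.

T1 rotate counter-clockwise with cos θ = 7/25, sin θ = 24/25: (4, -1) → (52/25, 89/25)
T2 rotate counter-clockwise with cos θ = 5/13, sin θ = -12/13: (52/25, 89/25) → (1328/325, -179/325)

T(p) = (1328/325, -179/325)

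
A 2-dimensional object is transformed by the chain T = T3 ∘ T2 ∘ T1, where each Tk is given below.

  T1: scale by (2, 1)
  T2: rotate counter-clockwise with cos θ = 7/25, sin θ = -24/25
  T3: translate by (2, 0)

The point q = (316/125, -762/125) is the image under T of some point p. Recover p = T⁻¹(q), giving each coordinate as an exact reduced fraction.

p = (3, -6/5)

T1 = [2 0 0; 0 1 0; 0 0 1]
T2·T1 = [14/25 24/25 0; -48/25 7/25 0; 0 0 1]
T3·…·T1 = [14/25 24/25 2; -48/25 7/25 0; 0 0 1]
det M = 2; M⁻¹ = [7/50 -12/25 -7/25; 24/25 7/25 -48/25; 0 0 1]
M⁻¹ · (316/125, -762/125)ᵀ = (3, -6/5)ᵀ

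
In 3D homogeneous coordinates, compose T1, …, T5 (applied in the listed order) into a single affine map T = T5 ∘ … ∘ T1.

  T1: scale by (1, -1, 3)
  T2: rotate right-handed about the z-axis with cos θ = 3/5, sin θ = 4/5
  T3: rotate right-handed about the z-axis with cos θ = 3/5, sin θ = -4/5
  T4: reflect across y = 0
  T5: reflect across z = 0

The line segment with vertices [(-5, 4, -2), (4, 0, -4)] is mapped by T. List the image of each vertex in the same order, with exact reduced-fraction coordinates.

T1 scale by (1, -1, 3): (-5, 4, -2) → (-5, -4, -6); (4, 0, -4) → (4, 0, -12)
T2 rotate right-handed about the z-axis with cos θ = 3/5, sin θ = 4/5: (-5, -4, -6) → (1/5, -32/5, -6); (4, 0, -12) → (12/5, 16/5, -12)
T3 rotate right-handed about the z-axis with cos θ = 3/5, sin θ = -4/5: (1/5, -32/5, -6) → (-5, -4, -6); (12/5, 16/5, -12) → (4, 0, -12)
T4 reflect across y = 0: (-5, -4, -6) → (-5, 4, -6); (4, 0, -12) → (4, 0, -12)
T5 reflect across z = 0: (-5, 4, -6) → (-5, 4, 6); (4, 0, -12) → (4, 0, 12)

image vertices: (-5, 4, 6), (4, 0, 12)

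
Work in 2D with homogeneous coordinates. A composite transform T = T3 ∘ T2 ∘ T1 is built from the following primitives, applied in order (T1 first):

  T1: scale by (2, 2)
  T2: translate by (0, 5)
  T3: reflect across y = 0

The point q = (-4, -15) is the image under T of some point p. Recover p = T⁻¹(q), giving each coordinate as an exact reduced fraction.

p = (-2, 5)

T1 = [2 0 0; 0 2 0; 0 0 1]
T2·T1 = [2 0 0; 0 2 5; 0 0 1]
T3·…·T1 = [2 0 0; 0 -2 -5; 0 0 1]
det M = -4; M⁻¹ = [1/2 0 0; 0 -1/2 -5/2; 0 0 1]
M⁻¹ · (-4, -15)ᵀ = (-2, 5)ᵀ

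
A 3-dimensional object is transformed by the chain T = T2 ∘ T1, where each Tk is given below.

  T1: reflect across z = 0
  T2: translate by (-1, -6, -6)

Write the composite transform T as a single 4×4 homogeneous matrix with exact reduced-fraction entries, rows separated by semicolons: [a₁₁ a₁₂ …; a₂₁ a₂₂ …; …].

T = [1 0 0 -1; 0 1 0 -6; 0 0 -1 -6; 0 0 0 1]

T1 = [1 0 0 0; 0 1 0 0; 0 0 -1 0; 0 0 0 1]
T2·T1 = [1 0 0 -1; 0 1 0 -6; 0 0 -1 -6; 0 0 0 1]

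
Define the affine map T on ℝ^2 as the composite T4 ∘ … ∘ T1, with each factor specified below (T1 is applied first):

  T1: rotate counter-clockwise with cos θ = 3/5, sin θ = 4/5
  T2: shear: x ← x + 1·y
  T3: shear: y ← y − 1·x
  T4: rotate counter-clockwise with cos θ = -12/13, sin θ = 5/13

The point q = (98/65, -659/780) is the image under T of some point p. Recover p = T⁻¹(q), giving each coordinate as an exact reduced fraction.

T1 = [3/5 -4/5 0; 4/5 3/5 0; 0 0 1]
T2·T1 = [7/5 -1/5 0; 4/5 3/5 0; 0 0 1]
T3·…·T1 = [7/5 -1/5 0; -3/5 4/5 0; 0 0 1]
T4·…·T1 = [-69/65 -8/65 0; 71/65 -53/65 0; 0 0 1]
det M = 1; M⁻¹ = [-53/65 8/65 0; -71/65 -69/65 0; 0 0 1]
M⁻¹ · (98/65, -659/780)ᵀ = (-4/3, -3/4)ᵀ

p = (-4/3, -3/4)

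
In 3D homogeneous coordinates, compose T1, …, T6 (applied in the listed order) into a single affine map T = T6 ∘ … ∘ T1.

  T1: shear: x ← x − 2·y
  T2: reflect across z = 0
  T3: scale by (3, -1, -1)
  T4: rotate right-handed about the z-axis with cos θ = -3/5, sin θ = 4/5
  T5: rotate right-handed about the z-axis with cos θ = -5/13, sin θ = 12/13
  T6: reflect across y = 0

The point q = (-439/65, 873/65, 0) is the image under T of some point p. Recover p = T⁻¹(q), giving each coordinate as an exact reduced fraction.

p = (3, -1, 0)

T1 = [1 -2 0 0; 0 1 0 0; 0 0 1 0; 0 0 0 1]
T2·T1 = [1 -2 0 0; 0 1 0 0; 0 0 -1 0; 0 0 0 1]
T3·…·T1 = [3 -6 0 0; 0 -1 0 0; 0 0 1 0; 0 0 0 1]
T4·…·T1 = [-9/5 22/5 0 0; 12/5 -21/5 0 0; 0 0 1 0; 0 0 0 1]
T5·…·T1 = [-99/65 142/65 0 0; -168/65 369/65 0 0; 0 0 1 0; 0 0 0 1]
T6·…·T1 = [-99/65 142/65 0 0; 168/65 -369/65 0 0; 0 0 1 0; 0 0 0 1]
det M = 3; M⁻¹ = [-123/65 -142/195 0 0; -56/65 -33/65 0 0; 0 0 1 0; 0 0 0 1]
M⁻¹ · (-439/65, 873/65, 0)ᵀ = (3, -1, 0)ᵀ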